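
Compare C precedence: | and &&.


'|' is bitwise OR (level 3); '&&' is logical AND (level 2)
Higher level binds tighter
'|' has higher precedence than '&&'


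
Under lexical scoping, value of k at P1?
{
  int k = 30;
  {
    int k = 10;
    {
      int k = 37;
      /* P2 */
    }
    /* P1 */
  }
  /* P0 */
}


k declared in the same block as P1
k = 10


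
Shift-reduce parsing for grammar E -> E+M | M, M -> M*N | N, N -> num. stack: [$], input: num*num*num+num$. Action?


no handle on stack; shift 'num'
Action: shift


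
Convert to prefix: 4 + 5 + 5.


left-to-right (same/higher precedence on left): tree is (+ (+ 4 5) 5)
Prefix: + + 4 5 5


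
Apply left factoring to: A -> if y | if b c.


Common prefix: 'if'
Factored: A -> if A', A' -> y | b c


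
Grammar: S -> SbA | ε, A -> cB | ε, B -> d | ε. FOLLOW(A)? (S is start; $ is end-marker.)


$ ∈ FOLLOW(S). For each A -> αBβ: add FIRST(β)\{ε} to FOLLOW(B); if β nullable, add FOLLOW(A).
FOLLOW(A) = {$, b}


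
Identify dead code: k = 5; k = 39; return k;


first assignment to k is overwritten before any read
Dead: 'k = 5'


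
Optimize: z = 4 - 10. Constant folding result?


4 - 10 = -6 at compile time
Optimized: z = -6


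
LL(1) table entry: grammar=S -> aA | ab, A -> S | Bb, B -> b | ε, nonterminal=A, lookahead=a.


For [A, a]: 'a' ∈ FIRST(S)
Entry: A -> S


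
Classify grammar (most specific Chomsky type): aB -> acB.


LHS has context (more than one symbol) and |LHS| ≤ |RHS|
Classification: Type 1 (Context-Sensitive)


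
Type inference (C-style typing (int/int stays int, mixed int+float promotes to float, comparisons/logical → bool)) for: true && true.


Operand types: bool && bool
Rule: logical operators take bool operands and yield bool
Result type: bool


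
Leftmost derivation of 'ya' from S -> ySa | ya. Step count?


Derivation: S => ya
Steps: 1


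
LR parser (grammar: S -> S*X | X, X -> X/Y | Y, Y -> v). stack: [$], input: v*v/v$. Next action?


no handle on stack; shift 'v'
Action: shift


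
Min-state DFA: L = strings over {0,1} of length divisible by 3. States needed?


Track length mod 3: states 0..2, accept at 0
Minimal DFA: 3 states


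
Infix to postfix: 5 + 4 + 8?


Left to right (same or higher precedence on left)
Postfix: 5 4 + 8 +


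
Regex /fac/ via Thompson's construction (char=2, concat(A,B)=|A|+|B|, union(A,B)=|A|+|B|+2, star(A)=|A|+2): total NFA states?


Syntax tree has 3 char leaf(s), 0 union(s), 0 star(s)
chars contribute 3×2 = 6; each union adds +2; each star adds +2
Total: 6 + 0 + 0 = 6 states


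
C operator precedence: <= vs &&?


'<=' is relational (level 7); '&&' is logical AND (level 2)
Higher level binds tighter
'<=' has higher precedence than '&&'


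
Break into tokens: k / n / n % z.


Scan left to right, longest-match per lexeme
Tokens: ID(k), OP(/), ID(n), OP(/), ID(n), OP(%), ID(z)


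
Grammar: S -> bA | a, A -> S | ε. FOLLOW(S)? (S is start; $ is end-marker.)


$ ∈ FOLLOW(S). For each A -> αBβ: add FIRST(β)\{ε} to FOLLOW(B); if β nullable, add FOLLOW(A).
FOLLOW(S) = {$}


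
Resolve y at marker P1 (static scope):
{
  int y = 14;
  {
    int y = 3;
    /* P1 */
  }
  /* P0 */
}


y declared in the same block as P1
y = 3


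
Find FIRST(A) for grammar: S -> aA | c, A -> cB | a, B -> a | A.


Per alternative of A: FIRST(cB) = {c}; FIRST(a) = {a}
FIRST(A) = {a, c}


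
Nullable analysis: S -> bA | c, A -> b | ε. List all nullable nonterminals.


A nonterminal is nullable iff some alternative derives ε (directly, or every symbol in it is nullable)
Nullable: {A}


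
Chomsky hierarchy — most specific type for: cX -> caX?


LHS has context (more than one symbol) and |LHS| ≤ |RHS|
Classification: Type 1 (Context-Sensitive)


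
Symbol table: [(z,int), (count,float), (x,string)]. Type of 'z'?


Lookup 'z' → type int


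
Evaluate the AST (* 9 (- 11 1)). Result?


Evaluate inner: (- 11 1) = 10
Evaluate root: (* 9 10) = 90
Result: 90


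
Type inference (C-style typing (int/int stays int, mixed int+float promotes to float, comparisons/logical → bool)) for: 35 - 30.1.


Operand types: int - float
Rule: mixed int/float promotes to float; int/int stays int
Result type: float


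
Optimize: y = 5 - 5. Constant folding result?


5 - 5 = 0 at compile time
Optimized: y = 0


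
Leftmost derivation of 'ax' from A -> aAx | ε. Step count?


Derivation: A => aAx => ax
Steps: 2


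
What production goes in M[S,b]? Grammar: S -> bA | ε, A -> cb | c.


For [S, b]: 'b' ∈ FIRST(bA)
Entry: S -> bA


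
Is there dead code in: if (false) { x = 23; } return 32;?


condition is constant false, so the whole block is unreachable
Dead: 'if (false) { x = 23; }'


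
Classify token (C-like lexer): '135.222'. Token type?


Pattern: digits with a decimal point
Type: FLOAT_LITERAL


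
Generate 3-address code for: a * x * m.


Break into single-operator statements:
t1 = a * x
t2 = t1 * m


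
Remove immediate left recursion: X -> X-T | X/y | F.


Left-recursive alternatives: X-T, X/y; non-recursive: F
Introduce X': X -> FX', X' -> -TX' | /yX' | ε


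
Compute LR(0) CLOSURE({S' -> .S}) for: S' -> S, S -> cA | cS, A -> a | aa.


Start: S' -> .S
For each item with dot before a nonterminal B, add B -> .γ for every B-production
Closure: [S' -> .S, S -> .cA, S -> .cS]


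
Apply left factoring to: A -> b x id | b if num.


Common prefix: 'b'
Factored: A -> b A', A' -> x id | if num


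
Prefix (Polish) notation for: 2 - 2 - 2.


left-to-right (same/higher precedence on left): tree is (- (- 2 2) 2)
Prefix: - - 2 2 2


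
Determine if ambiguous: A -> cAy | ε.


balanced c^n…y^n: each string has a unique parse
Unambiguous


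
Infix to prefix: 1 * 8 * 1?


left-to-right (same/higher precedence on left): tree is (* (* 1 8) 1)
Prefix: * * 1 8 1


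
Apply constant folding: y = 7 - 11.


7 - 11 = -4 at compile time
Optimized: y = -4


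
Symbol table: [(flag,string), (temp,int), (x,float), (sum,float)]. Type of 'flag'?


Lookup 'flag' → type string


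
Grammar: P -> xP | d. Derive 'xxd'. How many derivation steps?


Derivation: P => xP => xxP => xxd
Steps: 3


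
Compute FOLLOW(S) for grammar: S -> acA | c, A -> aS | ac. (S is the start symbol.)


$ ∈ FOLLOW(S). For each A -> αBβ: add FIRST(β)\{ε} to FOLLOW(B); if β nullable, add FOLLOW(A).
FOLLOW(S) = {$}


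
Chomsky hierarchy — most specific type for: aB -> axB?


LHS has context (more than one symbol) and |LHS| ≤ |RHS|
Classification: Type 1 (Context-Sensitive)


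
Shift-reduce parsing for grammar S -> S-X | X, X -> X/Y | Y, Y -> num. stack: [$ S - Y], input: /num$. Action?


'Y' (not preceded by X/) is the handle for X -> Y
Action: reduce (X -> Y)


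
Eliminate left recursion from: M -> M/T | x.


Left-recursive alternatives: M/T; non-recursive: x
Introduce M': M -> xM', M' -> /TM' | ε


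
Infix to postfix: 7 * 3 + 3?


Left to right (same or higher precedence on left)
Postfix: 7 3 * 3 +


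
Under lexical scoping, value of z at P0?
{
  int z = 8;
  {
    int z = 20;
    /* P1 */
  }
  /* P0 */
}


z declared in the same block as P0
z = 8


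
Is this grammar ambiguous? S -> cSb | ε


balanced c^n…b^n: each string has a unique parse
Unambiguous


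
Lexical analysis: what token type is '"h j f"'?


Pattern: double-quoted sequence
Type: STRING_LITERAL


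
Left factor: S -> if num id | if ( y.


Common prefix: 'if'
Factored: S -> if S', S' -> num id | ( y


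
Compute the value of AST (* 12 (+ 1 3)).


Evaluate inner: (+ 1 3) = 4
Evaluate root: (* 12 4) = 48
Result: 48


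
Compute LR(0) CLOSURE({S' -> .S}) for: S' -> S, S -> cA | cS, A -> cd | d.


Start: S' -> .S
For each item with dot before a nonterminal B, add B -> .γ for every B-production
Closure: [S' -> .S, S -> .cA, S -> .cS]


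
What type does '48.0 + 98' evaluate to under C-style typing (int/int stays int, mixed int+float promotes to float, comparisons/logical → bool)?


Operand types: float + int
Rule: mixed int/float promotes to float; int/int stays int
Result type: float


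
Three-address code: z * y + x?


Break into single-operator statements:
t1 = z * y
t2 = t1 + x


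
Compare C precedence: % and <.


'%' is multiplicative (level 10); '<' is relational (level 7)
Higher level binds tighter
'%' has higher precedence than '<'


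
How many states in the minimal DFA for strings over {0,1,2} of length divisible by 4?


Track length mod 4: states 0..3, accept at 0
Minimal DFA: 4 states


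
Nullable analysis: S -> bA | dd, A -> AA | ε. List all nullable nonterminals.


A nonterminal is nullable iff some alternative derives ε (directly, or every symbol in it is nullable)
Nullable: {A}


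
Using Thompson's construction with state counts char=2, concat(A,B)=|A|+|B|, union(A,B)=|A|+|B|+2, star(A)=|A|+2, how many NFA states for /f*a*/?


Syntax tree has 2 char leaf(s), 0 union(s), 2 star(s)
chars contribute 2×2 = 4; each union adds +2; each star adds +2
Total: 4 + 0 + 4 = 8 states


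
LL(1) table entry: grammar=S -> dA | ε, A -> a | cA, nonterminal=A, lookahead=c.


For [A, c]: 'c' ∈ FIRST(cA)
Entry: A -> cA


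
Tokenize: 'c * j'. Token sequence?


Scan left to right, longest-match per lexeme
Tokens: ID(c), OP(*), ID(j)


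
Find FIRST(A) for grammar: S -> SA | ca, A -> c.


Per alternative of A: FIRST(c) = {c}
FIRST(A) = {c}


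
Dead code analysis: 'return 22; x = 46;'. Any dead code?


statement follows a return and is unreachable
Dead: 'x = 46'


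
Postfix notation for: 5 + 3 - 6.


Left to right (same or higher precedence on left)
Postfix: 5 3 + 6 -


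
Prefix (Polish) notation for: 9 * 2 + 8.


left-to-right (same/higher precedence on left): tree is (+ (* 9 2) 8)
Prefix: + * 9 2 8


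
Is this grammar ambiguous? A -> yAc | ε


balanced y^n…c^n: each string has a unique parse
Unambiguous


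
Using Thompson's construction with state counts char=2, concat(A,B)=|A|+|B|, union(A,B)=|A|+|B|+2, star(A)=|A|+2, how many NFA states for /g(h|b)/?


Syntax tree has 3 char leaf(s), 1 union(s), 0 star(s)
chars contribute 3×2 = 6; each union adds +2; each star adds +2
Total: 6 + 2 + 0 = 8 states


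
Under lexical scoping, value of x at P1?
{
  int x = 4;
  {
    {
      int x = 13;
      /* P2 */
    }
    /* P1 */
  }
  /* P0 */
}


P1's block does not declare x; resolves to the enclosing declaration at depth 0
x = 4


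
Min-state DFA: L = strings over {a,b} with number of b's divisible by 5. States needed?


Track (count of b) mod 5: states 0..4, accept at 0
Minimal DFA: 5 states


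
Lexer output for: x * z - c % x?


Scan left to right, longest-match per lexeme
Tokens: ID(x), OP(*), ID(z), OP(-), ID(c), OP(%), ID(x)


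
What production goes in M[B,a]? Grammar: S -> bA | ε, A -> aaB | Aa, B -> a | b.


For [B, a]: 'a' ∈ FIRST(a)
Entry: B -> a


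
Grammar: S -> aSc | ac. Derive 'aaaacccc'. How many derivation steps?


Derivation: S => aSc => aaScc => aaaSccc => aaaacccc
Steps: 4


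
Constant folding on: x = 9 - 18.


9 - 18 = -9 at compile time
Optimized: x = -9


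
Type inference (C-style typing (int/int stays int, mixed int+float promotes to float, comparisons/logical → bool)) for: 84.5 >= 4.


Operand types: float >= int
Rule: comparison yields bool
Result type: bool


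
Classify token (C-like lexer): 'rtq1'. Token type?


Pattern: letter/underscore followed by alphanumerics, not a keyword
Type: IDENTIFIER


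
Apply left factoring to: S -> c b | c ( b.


Common prefix: 'c'
Factored: S -> c S', S' -> b | ( b


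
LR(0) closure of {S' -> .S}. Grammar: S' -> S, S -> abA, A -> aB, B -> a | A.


Start: S' -> .S
For each item with dot before a nonterminal B, add B -> .γ for every B-production
Closure: [S' -> .S, S -> .abA]


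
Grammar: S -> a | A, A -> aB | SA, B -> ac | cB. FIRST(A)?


Per alternative of A: FIRST(aB) = {a}; FIRST(SA) = {a}
FIRST(A) = {a}


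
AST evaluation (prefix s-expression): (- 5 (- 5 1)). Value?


Evaluate inner: (- 5 1) = 4
Evaluate root: (- 5 4) = 1
Result: 1


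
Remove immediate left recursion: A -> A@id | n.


Left-recursive alternatives: A@id; non-recursive: n
Introduce A': A -> nA', A' -> @idA' | ε


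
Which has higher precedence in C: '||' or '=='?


'==' is equality (level 6); '||' is logical OR (level 1)
Higher level binds tighter
'==' has higher precedence than '||'


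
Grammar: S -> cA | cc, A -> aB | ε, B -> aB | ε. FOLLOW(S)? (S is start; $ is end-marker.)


$ ∈ FOLLOW(S). For each A -> αBβ: add FIRST(β)\{ε} to FOLLOW(B); if β nullable, add FOLLOW(A).
FOLLOW(S) = {$}


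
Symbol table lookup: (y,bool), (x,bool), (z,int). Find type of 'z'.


Lookup 'z' → type int


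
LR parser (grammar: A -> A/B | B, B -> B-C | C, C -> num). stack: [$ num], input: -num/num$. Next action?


'num' on top is the handle for C -> num
Action: reduce (C -> num)


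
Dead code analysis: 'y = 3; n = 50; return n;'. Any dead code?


y is assigned but never read
Dead: 'y = 3'


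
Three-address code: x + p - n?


Break into single-operator statements:
t1 = x + p
t2 = t1 - n


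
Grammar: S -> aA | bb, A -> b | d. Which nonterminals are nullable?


A nonterminal is nullable iff some alternative derives ε (directly, or every symbol in it is nullable)
Nullable: {}


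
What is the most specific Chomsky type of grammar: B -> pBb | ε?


Single nonterminal LHS, but p^n b^n is not regular
Classification: Type 2 (Context-Free)


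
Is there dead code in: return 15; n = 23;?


statement follows a return and is unreachable
Dead: 'n = 23'


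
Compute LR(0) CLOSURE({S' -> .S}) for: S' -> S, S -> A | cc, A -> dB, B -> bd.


Start: S' -> .S
For each item with dot before a nonterminal B, add B -> .γ for every B-production
Closure: [S' -> .S, S -> .A, S -> .cc, A -> .dB]


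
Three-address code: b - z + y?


Break into single-operator statements:
t1 = b - z
t2 = t1 + y


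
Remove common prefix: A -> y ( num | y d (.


Common prefix: 'y'
Factored: A -> y A', A' -> ( num | d (


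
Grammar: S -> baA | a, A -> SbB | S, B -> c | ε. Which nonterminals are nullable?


A nonterminal is nullable iff some alternative derives ε (directly, or every symbol in it is nullable)
Nullable: {B}


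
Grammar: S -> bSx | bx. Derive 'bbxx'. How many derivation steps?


Derivation: S => bSx => bbxx
Steps: 2


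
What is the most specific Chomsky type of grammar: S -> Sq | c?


Left-linear: every RHS is a terminal or one nonterminal followed by a terminal
Classification: Type 3 (Regular)


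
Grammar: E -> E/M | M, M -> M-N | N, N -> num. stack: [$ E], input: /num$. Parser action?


shift '/' to continue E -> E/M
Action: shift


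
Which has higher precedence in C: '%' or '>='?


'%' is multiplicative (level 10); '>=' is relational (level 7)
Higher level binds tighter
'%' has higher precedence than '>='


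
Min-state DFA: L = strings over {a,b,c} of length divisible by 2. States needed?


Track length mod 2: states 0..1, accept at 0
Minimal DFA: 2 states


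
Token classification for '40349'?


Pattern: digits only
Type: INTEGER_LITERAL


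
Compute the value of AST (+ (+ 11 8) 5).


Evaluate inner: (+ 11 8) = 19
Evaluate root: (+ 19 5) = 24
Result: 24


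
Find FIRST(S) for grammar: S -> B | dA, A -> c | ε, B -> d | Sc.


Per alternative of S: FIRST(B) = {d}; FIRST(dA) = {d}
FIRST(S) = {d}


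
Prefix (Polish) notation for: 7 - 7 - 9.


left-to-right (same/higher precedence on left): tree is (- (- 7 7) 9)
Prefix: - - 7 7 9


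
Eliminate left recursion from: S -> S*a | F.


Left-recursive alternatives: S*a; non-recursive: F
Introduce S': S -> FS', S' -> *aS' | ε


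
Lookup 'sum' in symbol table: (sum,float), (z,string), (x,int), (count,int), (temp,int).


Lookup 'sum' → type float


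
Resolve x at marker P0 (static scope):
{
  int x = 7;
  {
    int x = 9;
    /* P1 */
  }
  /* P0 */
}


x declared in the same block as P0
x = 7


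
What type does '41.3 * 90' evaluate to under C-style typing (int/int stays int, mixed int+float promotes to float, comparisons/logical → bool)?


Operand types: float * int
Rule: mixed int/float promotes to float; int/int stays int
Result type: float


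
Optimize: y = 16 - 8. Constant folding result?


16 - 8 = 8 at compile time
Optimized: y = 8


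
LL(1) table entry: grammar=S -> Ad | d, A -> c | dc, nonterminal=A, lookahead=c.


For [A, c]: 'c' ∈ FIRST(c)
Entry: A -> c


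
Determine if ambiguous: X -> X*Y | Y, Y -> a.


precedence layered via separate nonterminal Y: deterministic
Unambiguous


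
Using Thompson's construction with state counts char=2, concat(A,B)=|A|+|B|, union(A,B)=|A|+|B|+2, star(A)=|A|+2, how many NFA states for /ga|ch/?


Syntax tree has 4 char leaf(s), 1 union(s), 0 star(s)
chars contribute 4×2 = 8; each union adds +2; each star adds +2
Total: 8 + 2 + 0 = 10 states


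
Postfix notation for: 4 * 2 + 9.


Left to right (same or higher precedence on left)
Postfix: 4 2 * 9 +


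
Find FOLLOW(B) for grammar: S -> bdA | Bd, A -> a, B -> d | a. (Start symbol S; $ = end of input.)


$ ∈ FOLLOW(S). For each A -> αBβ: add FIRST(β)\{ε} to FOLLOW(B); if β nullable, add FOLLOW(A).
FOLLOW(B) = {d}


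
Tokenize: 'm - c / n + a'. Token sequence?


Scan left to right, longest-match per lexeme
Tokens: ID(m), OP(-), ID(c), OP(/), ID(n), OP(+), ID(a)


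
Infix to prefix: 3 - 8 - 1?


left-to-right (same/higher precedence on left): tree is (- (- 3 8) 1)
Prefix: - - 3 8 1


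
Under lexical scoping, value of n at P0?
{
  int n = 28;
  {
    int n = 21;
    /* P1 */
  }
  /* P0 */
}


n declared in the same block as P0
n = 28


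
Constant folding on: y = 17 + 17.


17 + 17 = 34 at compile time
Optimized: y = 34


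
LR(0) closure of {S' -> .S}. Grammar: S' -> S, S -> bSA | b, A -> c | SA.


Start: S' -> .S
For each item with dot before a nonterminal B, add B -> .γ for every B-production
Closure: [S' -> .S, S -> .bSA, S -> .b]


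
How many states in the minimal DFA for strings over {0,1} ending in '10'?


Track the longest suffix of input matching a prefix of '10': 3 classes (prefixes of length 0..2)
Minimal DFA: 3 states


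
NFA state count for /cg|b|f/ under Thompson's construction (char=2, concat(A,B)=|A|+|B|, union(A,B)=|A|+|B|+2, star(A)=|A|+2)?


Syntax tree has 4 char leaf(s), 2 union(s), 0 star(s)
chars contribute 4×2 = 8; each union adds +2; each star adds +2
Total: 8 + 4 + 0 = 12 states


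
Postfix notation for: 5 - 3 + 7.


Left to right (same or higher precedence on left)
Postfix: 5 3 - 7 +


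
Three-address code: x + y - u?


Break into single-operator statements:
t1 = x + y
t2 = t1 - u


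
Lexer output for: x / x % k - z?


Scan left to right, longest-match per lexeme
Tokens: ID(x), OP(/), ID(x), OP(%), ID(k), OP(-), ID(z)


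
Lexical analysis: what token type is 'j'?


Pattern: letter/underscore followed by alphanumerics, not a keyword
Type: IDENTIFIER


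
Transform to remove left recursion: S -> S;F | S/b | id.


Left-recursive alternatives: S;F, S/b; non-recursive: id
Introduce S': S -> idS', S' -> ;FS' | /bS' | ε


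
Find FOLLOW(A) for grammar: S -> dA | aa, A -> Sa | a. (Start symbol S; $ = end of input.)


$ ∈ FOLLOW(S). For each A -> αBβ: add FIRST(β)\{ε} to FOLLOW(B); if β nullable, add FOLLOW(A).
FOLLOW(A) = {$, a}


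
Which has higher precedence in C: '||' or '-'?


'-' is additive (level 9); '||' is logical OR (level 1)
Higher level binds tighter
'-' has higher precedence than '||'


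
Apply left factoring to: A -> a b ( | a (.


Common prefix: 'a'
Factored: A -> a A', A' -> b ( | (


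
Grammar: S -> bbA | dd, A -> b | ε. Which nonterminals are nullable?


A nonterminal is nullable iff some alternative derives ε (directly, or every symbol in it is nullable)
Nullable: {A}


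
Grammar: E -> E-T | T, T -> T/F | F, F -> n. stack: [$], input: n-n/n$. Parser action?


no handle on stack; shift 'n'
Action: shift


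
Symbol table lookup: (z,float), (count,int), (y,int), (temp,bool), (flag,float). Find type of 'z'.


Lookup 'z' → type float


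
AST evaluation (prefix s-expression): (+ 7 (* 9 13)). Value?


Evaluate inner: (* 9 13) = 117
Evaluate root: (+ 7 117) = 124
Result: 124


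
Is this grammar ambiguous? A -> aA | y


right-linear, alternatives start with distinct terminals 'a' vs 'y': unique leftmost derivation
Unambiguous


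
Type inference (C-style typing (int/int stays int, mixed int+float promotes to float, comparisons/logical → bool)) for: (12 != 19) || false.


Operand types: bool || bool
Rule: logical operators take bool operands and yield bool
Result type: bool


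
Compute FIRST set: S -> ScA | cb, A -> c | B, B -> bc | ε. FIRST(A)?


Per alternative of A: FIRST(c) = {c}; FIRST(B) = {b, ε}
FIRST(A) = {b, c, ε}


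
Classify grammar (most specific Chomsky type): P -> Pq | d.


Left-linear: every RHS is a terminal or one nonterminal followed by a terminal
Classification: Type 3 (Regular)


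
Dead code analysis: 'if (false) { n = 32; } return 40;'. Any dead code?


condition is constant false, so the whole block is unreachable
Dead: 'if (false) { n = 32; }'


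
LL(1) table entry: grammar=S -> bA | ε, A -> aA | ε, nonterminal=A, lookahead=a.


For [A, a]: 'a' ∈ FIRST(aA)
Entry: A -> aA


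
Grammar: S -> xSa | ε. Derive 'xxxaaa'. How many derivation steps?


Derivation: S => xSa => xxSaa => xxxSaaa => xxxaaa
Steps: 4


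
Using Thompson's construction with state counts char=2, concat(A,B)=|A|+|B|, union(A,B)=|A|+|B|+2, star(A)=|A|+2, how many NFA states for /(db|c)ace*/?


Syntax tree has 6 char leaf(s), 1 union(s), 1 star(s)
chars contribute 6×2 = 12; each union adds +2; each star adds +2
Total: 12 + 2 + 2 = 16 states


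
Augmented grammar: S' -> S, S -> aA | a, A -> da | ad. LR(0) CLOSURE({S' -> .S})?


Start: S' -> .S
For each item with dot before a nonterminal B, add B -> .γ for every B-production
Closure: [S' -> .S, S -> .aA, S -> .a]


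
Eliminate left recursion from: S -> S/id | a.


Left-recursive alternatives: S/id; non-recursive: a
Introduce S': S -> aS', S' -> /idS' | ε


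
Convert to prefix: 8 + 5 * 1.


'*' binds tighter: tree is (+ 8 (* 5 1))
Prefix: + 8 * 5 1


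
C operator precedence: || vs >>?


'>>' is shift (level 8); '||' is logical OR (level 1)
Higher level binds tighter
'>>' has higher precedence than '||'


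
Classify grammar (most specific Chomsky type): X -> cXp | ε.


Single nonterminal LHS, but c^n p^n is not regular
Classification: Type 2 (Context-Free)


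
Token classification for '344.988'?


Pattern: digits with a decimal point
Type: FLOAT_LITERAL


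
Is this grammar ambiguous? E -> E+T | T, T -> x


precedence layered via separate nonterminal T: deterministic
Unambiguous


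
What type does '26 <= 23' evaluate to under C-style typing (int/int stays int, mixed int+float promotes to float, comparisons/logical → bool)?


Operand types: int <= int
Rule: comparison yields bool
Result type: bool


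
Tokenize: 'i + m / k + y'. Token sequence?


Scan left to right, longest-match per lexeme
Tokens: ID(i), OP(+), ID(m), OP(/), ID(k), OP(+), ID(y)


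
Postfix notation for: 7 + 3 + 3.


Left to right (same or higher precedence on left)
Postfix: 7 3 + 3 +


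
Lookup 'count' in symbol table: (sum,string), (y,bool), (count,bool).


Lookup 'count' → type bool


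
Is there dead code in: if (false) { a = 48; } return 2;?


condition is constant false, so the whole block is unreachable
Dead: 'if (false) { a = 48; }'


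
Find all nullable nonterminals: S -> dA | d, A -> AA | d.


A nonterminal is nullable iff some alternative derives ε (directly, or every symbol in it is nullable)
Nullable: {}


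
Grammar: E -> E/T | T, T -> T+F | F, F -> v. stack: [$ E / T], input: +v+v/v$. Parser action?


'+' can extend T; shift to build T -> T+F
Action: shift


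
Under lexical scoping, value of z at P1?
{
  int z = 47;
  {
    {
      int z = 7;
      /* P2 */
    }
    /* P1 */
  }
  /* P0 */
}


P1's block does not declare z; resolves to the enclosing declaration at depth 0
z = 47


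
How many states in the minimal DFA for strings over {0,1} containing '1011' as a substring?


KMP-style automaton: 4 progress states + 1 absorbing accept = 5
Minimal DFA: 5 states


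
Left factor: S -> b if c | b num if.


Common prefix: 'b'
Factored: S -> b S', S' -> if c | num if


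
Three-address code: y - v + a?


Break into single-operator statements:
t1 = y - v
t2 = t1 + a


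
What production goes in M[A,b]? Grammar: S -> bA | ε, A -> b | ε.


For [A, b]: 'b' ∈ FIRST(b)
Entry: A -> b


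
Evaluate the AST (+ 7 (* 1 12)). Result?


Evaluate inner: (* 1 12) = 12
Evaluate root: (+ 7 12) = 19
Result: 19


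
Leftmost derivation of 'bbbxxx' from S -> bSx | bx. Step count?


Derivation: S => bSx => bbSxx => bbbxxx
Steps: 3


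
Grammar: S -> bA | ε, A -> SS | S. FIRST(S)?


Per alternative of S: FIRST(bA) = {b}; FIRST(ε) = {ε}
FIRST(S) = {b, ε}


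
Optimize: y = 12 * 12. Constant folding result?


12 * 12 = 144 at compile time
Optimized: y = 144


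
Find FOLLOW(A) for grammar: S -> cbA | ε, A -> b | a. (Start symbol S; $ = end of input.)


$ ∈ FOLLOW(S). For each A -> αBβ: add FIRST(β)\{ε} to FOLLOW(B); if β nullable, add FOLLOW(A).
FOLLOW(A) = {$}


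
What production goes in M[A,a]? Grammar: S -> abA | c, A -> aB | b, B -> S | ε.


For [A, a]: 'a' ∈ FIRST(aB)
Entry: A -> aB


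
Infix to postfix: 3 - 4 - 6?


Left to right (same or higher precedence on left)
Postfix: 3 4 - 6 -


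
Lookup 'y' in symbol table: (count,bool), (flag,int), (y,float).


Lookup 'y' → type float


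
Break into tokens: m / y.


Scan left to right, longest-match per lexeme
Tokens: ID(m), OP(/), ID(y)


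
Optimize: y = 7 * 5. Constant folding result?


7 * 5 = 35 at compile time
Optimized: y = 35


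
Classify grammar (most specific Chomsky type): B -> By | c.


Left-linear: every RHS is a terminal or one nonterminal followed by a terminal
Classification: Type 3 (Regular)


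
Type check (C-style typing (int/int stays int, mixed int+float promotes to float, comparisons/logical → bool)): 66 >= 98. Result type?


Operand types: int >= int
Rule: comparison yields bool
Result type: bool


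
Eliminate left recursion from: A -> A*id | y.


Left-recursive alternatives: A*id; non-recursive: y
Introduce A': A -> yA', A' -> *idA' | ε


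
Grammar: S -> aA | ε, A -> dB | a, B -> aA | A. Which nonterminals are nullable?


A nonterminal is nullable iff some alternative derives ε (directly, or every symbol in it is nullable)
Nullable: {S}


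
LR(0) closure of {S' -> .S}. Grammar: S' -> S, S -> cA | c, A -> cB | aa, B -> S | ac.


Start: S' -> .S
For each item with dot before a nonterminal B, add B -> .γ for every B-production
Closure: [S' -> .S, S -> .cA, S -> .c]


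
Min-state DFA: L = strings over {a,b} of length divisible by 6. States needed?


Track length mod 6: states 0..5, accept at 0
Minimal DFA: 6 states


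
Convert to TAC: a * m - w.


Break into single-operator statements:
t1 = a * m
t2 = t1 - w


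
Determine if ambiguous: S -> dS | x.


right-linear, alternatives start with distinct terminals 'd' vs 'x': unique leftmost derivation
Unambiguous


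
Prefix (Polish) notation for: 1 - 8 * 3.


'*' binds tighter: tree is (- 1 (* 8 3))
Prefix: - 1 * 8 3


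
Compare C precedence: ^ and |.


'^' is bitwise XOR (level 4); '|' is bitwise OR (level 3)
Higher level binds tighter
'^' has higher precedence than '|'


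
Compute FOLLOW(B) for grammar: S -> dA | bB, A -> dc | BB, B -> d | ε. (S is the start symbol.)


$ ∈ FOLLOW(S). For each A -> αBβ: add FIRST(β)\{ε} to FOLLOW(B); if β nullable, add FOLLOW(A).
FOLLOW(B) = {$, d}


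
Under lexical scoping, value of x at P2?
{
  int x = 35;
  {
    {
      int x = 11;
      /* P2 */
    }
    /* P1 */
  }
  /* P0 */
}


x declared in the same block as P2
x = 11


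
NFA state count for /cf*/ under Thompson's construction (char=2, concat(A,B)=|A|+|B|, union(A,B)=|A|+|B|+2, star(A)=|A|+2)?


Syntax tree has 2 char leaf(s), 0 union(s), 1 star(s)
chars contribute 2×2 = 4; each union adds +2; each star adds +2
Total: 4 + 0 + 2 = 6 states


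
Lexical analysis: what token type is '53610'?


Pattern: digits only
Type: INTEGER_LITERAL


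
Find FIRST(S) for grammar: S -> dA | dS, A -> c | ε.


Per alternative of S: FIRST(dA) = {d}; FIRST(dS) = {d}
FIRST(S) = {d}


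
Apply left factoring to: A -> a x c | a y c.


Common prefix: 'a'
Factored: A -> a A', A' -> x c | y c


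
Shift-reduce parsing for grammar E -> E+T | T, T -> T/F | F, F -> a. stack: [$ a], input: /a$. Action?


'a' on top is the handle for F -> a
Action: reduce (F -> a)


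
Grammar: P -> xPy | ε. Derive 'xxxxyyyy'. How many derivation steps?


Derivation: P => xPy => xxPyy => xxxPyyy => xxxxPyyyy => xxxxyyyy
Steps: 5


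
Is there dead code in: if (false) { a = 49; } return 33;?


condition is constant false, so the whole block is unreachable
Dead: 'if (false) { a = 49; }'


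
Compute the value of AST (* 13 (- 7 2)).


Evaluate inner: (- 7 2) = 5
Evaluate root: (* 13 5) = 65
Result: 65


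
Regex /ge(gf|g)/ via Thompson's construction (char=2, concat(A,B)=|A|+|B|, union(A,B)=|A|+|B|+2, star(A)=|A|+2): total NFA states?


Syntax tree has 5 char leaf(s), 1 union(s), 0 star(s)
chars contribute 5×2 = 10; each union adds +2; each star adds +2
Total: 10 + 2 + 0 = 12 states


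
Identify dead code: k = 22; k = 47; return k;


first assignment to k is overwritten before any read
Dead: 'k = 22'


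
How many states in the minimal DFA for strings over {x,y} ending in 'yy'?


Track the longest suffix of input matching a prefix of 'yy': 3 classes (prefixes of length 0..2)
Minimal DFA: 3 states


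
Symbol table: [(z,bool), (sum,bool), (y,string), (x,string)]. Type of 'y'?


Lookup 'y' → type string


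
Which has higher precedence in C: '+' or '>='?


'+' is additive (level 9); '>=' is relational (level 7)
Higher level binds tighter
'+' has higher precedence than '>='


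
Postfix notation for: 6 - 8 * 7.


* has higher precedence, evaluate 8*7 first
Postfix: 6 8 7 * -


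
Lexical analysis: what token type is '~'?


Pattern: operator symbol
Type: OPERATOR


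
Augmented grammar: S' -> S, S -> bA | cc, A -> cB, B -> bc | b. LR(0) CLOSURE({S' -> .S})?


Start: S' -> .S
For each item with dot before a nonterminal B, add B -> .γ for every B-production
Closure: [S' -> .S, S -> .bA, S -> .cc]


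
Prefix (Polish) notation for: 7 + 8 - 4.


left-to-right (same/higher precedence on left): tree is (- (+ 7 8) 4)
Prefix: - + 7 8 4


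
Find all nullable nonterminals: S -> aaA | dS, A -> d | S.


A nonterminal is nullable iff some alternative derives ε (directly, or every symbol in it is nullable)
Nullable: {}


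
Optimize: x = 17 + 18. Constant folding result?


17 + 18 = 35 at compile time
Optimized: x = 35


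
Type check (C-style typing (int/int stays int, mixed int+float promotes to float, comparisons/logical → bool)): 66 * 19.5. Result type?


Operand types: int * float
Rule: mixed int/float promotes to float; int/int stays int
Result type: float


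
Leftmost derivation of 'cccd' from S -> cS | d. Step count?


Derivation: S => cS => ccS => cccS => cccd
Steps: 4


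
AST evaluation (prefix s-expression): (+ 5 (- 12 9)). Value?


Evaluate inner: (- 12 9) = 3
Evaluate root: (+ 5 3) = 8
Result: 8


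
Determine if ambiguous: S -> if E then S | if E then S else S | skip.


dangling else: 'if E then if E then skip else skip' parses two ways
Ambiguous


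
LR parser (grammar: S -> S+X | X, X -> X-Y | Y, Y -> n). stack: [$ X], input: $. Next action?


lookahead ∉ {-} so X won't extend; reduce S -> X
Action: reduce (S -> X)


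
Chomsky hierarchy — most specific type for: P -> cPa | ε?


Single nonterminal LHS, but c^n a^n is not regular
Classification: Type 2 (Context-Free)


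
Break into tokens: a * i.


Scan left to right, longest-match per lexeme
Tokens: ID(a), OP(*), ID(i)


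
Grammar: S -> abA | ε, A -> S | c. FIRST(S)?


Per alternative of S: FIRST(abA) = {a}; FIRST(ε) = {ε}
FIRST(S) = {a, ε}


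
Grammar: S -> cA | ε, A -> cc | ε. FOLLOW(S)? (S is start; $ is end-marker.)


$ ∈ FOLLOW(S). For each A -> αBβ: add FIRST(β)\{ε} to FOLLOW(B); if β nullable, add FOLLOW(A).
FOLLOW(S) = {$}


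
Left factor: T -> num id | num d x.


Common prefix: 'num'
Factored: T -> num T', T' -> id | d x


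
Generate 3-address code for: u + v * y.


Break into single-operator statements:
t1 = v * y
t2 = u + t1


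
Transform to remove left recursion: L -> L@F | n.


Left-recursive alternatives: L@F; non-recursive: n
Introduce L': L -> nL', L' -> @FL' | ε


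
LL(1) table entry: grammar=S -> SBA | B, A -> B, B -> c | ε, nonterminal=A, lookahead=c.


For [A, c]: 'c' ∈ FIRST(B)
Entry: A -> B


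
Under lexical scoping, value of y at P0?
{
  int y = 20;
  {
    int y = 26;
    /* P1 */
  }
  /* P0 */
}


y declared in the same block as P0
y = 20


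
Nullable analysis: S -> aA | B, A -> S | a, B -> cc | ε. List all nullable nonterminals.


A nonterminal is nullable iff some alternative derives ε (directly, or every symbol in it is nullable)
Nullable: {A, B, S}


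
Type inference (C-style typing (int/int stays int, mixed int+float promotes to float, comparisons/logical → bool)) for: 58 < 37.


Operand types: int < int
Rule: comparison yields bool
Result type: bool


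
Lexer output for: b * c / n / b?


Scan left to right, longest-match per lexeme
Tokens: ID(b), OP(*), ID(c), OP(/), ID(n), OP(/), ID(b)


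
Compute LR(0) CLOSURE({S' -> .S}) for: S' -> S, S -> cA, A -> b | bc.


Start: S' -> .S
For each item with dot before a nonterminal B, add B -> .γ for every B-production
Closure: [S' -> .S, S -> .cA]


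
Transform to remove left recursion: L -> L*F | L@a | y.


Left-recursive alternatives: L*F, L@a; non-recursive: y
Introduce L': L -> yL', L' -> *FL' | @aL' | ε


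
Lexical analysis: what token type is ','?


Pattern: delimiter/punctuation
Type: PUNCTUATION


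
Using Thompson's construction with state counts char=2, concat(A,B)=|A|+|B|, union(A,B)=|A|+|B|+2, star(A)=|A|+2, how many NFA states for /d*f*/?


Syntax tree has 2 char leaf(s), 0 union(s), 2 star(s)
chars contribute 2×2 = 4; each union adds +2; each star adds +2
Total: 4 + 0 + 4 = 8 states


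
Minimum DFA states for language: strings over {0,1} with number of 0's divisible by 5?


Track (count of 0) mod 5: states 0..4, accept at 0
Minimal DFA: 5 states


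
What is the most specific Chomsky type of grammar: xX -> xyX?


LHS has context (more than one symbol) and |LHS| ≤ |RHS|
Classification: Type 1 (Context-Sensitive)


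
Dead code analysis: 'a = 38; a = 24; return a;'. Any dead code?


first assignment to a is overwritten before any read
Dead: 'a = 38'


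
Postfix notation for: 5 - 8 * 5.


* has higher precedence, evaluate 8*5 first
Postfix: 5 8 5 * -


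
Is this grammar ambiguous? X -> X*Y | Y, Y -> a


precedence layered via separate nonterminal Y: deterministic
Unambiguous


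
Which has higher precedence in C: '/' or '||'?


'/' is multiplicative (level 10); '||' is logical OR (level 1)
Higher level binds tighter
'/' has higher precedence than '||'


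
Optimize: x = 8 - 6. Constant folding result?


8 - 6 = 2 at compile time
Optimized: x = 2


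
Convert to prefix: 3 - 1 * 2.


'*' binds tighter: tree is (- 3 (* 1 2))
Prefix: - 3 * 1 2


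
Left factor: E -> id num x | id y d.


Common prefix: 'id'
Factored: E -> id E', E' -> num x | y d


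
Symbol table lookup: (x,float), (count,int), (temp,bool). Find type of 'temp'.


Lookup 'temp' → type bool


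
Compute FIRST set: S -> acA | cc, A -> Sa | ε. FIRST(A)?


Per alternative of A: FIRST(Sa) = {a, c}; FIRST(ε) = {ε}
FIRST(A) = {a, c, ε}


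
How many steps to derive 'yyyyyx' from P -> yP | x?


Derivation: P => yP => yyP => yyyP => yyyyP => yyyyyP => yyyyyx
Steps: 6


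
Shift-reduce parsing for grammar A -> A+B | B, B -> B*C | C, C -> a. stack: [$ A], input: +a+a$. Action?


shift '+' to continue A -> A+B
Action: shift


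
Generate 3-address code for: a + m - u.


Break into single-operator statements:
t1 = a + m
t2 = t1 - u


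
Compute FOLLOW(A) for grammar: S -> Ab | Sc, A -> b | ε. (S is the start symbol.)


$ ∈ FOLLOW(S). For each A -> αBβ: add FIRST(β)\{ε} to FOLLOW(B); if β nullable, add FOLLOW(A).
FOLLOW(A) = {b}


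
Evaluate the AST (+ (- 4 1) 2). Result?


Evaluate inner: (- 4 1) = 3
Evaluate root: (+ 3 2) = 5
Result: 5


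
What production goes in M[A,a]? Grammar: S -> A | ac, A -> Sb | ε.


For [A, a]: 'a' ∈ FIRST(Sb)
Entry: A -> Sb


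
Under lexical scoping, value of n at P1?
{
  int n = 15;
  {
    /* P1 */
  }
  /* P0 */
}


P1's block does not declare n; resolves to the enclosing declaration at depth 0
n = 15


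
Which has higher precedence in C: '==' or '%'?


'%' is multiplicative (level 10); '==' is equality (level 6)
Higher level binds tighter
'%' has higher precedence than '=='


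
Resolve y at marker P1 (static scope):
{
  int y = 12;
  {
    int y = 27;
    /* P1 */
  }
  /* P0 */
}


y declared in the same block as P1
y = 27


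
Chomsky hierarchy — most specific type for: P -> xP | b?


Right-linear: every RHS is a terminal or a terminal followed by one nonterminal
Classification: Type 3 (Regular)


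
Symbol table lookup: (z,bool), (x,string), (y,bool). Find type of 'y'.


Lookup 'y' → type bool


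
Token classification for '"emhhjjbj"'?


Pattern: double-quoted sequence
Type: STRING_LITERAL


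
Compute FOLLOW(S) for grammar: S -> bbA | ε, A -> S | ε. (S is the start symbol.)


$ ∈ FOLLOW(S). For each A -> αBβ: add FIRST(β)\{ε} to FOLLOW(B); if β nullable, add FOLLOW(A).
FOLLOW(S) = {$}


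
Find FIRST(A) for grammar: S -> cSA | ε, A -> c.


Per alternative of A: FIRST(c) = {c}
FIRST(A) = {c}


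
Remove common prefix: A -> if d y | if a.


Common prefix: 'if'
Factored: A -> if A', A' -> d y | a


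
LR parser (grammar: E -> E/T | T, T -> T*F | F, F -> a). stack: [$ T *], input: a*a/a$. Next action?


no handle; shift 'a'
Action: shift


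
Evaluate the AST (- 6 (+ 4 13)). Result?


Evaluate inner: (+ 4 13) = 17
Evaluate root: (- 6 17) = -11
Result: -11
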